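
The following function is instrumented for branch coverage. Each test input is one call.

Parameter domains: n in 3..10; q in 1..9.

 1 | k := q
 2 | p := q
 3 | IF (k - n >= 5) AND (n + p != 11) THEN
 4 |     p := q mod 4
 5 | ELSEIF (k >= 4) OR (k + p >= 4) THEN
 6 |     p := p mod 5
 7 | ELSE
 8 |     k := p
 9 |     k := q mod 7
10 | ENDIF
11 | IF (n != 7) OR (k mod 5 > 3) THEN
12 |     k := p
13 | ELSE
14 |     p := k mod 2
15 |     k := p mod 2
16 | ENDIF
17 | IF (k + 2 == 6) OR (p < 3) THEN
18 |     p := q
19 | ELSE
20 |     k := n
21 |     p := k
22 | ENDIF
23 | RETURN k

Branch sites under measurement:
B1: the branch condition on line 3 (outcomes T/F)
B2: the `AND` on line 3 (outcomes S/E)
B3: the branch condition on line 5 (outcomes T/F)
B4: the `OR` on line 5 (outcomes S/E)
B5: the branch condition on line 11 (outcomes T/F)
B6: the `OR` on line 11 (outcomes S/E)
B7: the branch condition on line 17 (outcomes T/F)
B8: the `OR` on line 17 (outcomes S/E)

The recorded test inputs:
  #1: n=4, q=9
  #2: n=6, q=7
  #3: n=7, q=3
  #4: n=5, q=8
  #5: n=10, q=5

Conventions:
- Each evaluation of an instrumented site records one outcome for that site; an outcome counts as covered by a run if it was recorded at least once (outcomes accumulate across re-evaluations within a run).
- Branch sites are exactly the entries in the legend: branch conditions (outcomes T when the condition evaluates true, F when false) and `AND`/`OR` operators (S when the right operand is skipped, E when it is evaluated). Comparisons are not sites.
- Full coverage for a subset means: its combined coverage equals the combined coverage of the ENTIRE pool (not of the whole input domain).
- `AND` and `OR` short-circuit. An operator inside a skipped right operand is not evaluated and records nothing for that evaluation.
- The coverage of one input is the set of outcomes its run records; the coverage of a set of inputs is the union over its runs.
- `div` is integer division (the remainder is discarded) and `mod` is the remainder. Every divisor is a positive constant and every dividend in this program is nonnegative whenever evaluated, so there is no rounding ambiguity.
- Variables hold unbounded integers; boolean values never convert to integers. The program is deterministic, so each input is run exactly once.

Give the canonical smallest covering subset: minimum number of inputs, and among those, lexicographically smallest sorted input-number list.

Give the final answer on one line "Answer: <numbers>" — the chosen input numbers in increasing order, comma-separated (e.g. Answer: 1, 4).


#1 (n=4, q=9) -> covered: B1=T, B2=E, B5=T, B6=S, B7=T, B8=E
#2 (n=6, q=7) -> covered: B1=F, B2=S, B3=T, B4=S, B5=T, B6=S, B7=T, B8=E
#3 (n=7, q=3) -> covered: B1=F, B2=S, B3=T, B4=E, B5=F, B6=E, B7=T, B8=E
#4 (n=5, q=8) -> covered: B1=F, B2=S, B3=T, B4=S, B5=T, B6=S, B7=F, B8=E
#5 (n=10, q=5) -> covered: B1=F, B2=S, B3=T, B4=S, B5=T, B6=S, B7=T, B8=E
union over all inputs: B1=T, B1=F, B2=S, B2=E, B3=T, B4=S, B4=E, B5=T, B5=F, B6=S, B6=E, B7=T, B7=F, B8=E (14 outcomes)
checked all size-1 subsets: none covers 14 outcomes (max 8/14)
checked all size-2 subsets: none covers 14 outcomes (max 12/14)
size 3: inputs {1, 3, 4} cover all 14 outcomes, and no lexicographically smaller subset of this size does
Answer: 1, 3, 4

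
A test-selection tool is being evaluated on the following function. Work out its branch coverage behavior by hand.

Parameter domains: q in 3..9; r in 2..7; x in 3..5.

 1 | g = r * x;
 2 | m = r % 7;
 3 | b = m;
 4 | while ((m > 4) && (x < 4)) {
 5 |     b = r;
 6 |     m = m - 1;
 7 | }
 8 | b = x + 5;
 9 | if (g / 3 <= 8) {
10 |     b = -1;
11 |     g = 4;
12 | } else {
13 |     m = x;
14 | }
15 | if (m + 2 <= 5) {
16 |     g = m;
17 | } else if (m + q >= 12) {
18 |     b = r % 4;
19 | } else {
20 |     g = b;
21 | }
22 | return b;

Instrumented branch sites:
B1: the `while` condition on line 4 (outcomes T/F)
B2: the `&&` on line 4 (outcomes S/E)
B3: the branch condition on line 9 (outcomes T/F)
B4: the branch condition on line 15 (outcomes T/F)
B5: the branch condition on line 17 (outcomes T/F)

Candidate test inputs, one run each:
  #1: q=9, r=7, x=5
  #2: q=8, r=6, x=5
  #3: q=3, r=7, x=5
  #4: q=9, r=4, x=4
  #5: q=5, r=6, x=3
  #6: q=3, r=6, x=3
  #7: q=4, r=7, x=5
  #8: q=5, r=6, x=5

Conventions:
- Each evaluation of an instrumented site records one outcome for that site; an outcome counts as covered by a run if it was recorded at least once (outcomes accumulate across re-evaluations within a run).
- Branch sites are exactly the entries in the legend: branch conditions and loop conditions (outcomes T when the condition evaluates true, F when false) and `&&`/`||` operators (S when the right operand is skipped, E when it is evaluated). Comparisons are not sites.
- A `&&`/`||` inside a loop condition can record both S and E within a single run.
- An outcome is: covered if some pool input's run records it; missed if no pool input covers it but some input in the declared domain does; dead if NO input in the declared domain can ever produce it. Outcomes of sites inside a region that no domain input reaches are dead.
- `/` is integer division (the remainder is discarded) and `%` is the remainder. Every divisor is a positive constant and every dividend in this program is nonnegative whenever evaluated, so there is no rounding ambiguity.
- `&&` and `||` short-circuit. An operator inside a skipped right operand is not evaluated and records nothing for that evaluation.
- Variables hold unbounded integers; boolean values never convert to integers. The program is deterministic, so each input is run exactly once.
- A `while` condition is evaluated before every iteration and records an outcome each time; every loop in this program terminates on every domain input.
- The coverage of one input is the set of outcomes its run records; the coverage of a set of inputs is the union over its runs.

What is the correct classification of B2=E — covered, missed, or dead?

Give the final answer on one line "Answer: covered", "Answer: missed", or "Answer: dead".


B2=E is recorded by pool input(s) 2, 5, 6, 8 -> covered
Answer: covered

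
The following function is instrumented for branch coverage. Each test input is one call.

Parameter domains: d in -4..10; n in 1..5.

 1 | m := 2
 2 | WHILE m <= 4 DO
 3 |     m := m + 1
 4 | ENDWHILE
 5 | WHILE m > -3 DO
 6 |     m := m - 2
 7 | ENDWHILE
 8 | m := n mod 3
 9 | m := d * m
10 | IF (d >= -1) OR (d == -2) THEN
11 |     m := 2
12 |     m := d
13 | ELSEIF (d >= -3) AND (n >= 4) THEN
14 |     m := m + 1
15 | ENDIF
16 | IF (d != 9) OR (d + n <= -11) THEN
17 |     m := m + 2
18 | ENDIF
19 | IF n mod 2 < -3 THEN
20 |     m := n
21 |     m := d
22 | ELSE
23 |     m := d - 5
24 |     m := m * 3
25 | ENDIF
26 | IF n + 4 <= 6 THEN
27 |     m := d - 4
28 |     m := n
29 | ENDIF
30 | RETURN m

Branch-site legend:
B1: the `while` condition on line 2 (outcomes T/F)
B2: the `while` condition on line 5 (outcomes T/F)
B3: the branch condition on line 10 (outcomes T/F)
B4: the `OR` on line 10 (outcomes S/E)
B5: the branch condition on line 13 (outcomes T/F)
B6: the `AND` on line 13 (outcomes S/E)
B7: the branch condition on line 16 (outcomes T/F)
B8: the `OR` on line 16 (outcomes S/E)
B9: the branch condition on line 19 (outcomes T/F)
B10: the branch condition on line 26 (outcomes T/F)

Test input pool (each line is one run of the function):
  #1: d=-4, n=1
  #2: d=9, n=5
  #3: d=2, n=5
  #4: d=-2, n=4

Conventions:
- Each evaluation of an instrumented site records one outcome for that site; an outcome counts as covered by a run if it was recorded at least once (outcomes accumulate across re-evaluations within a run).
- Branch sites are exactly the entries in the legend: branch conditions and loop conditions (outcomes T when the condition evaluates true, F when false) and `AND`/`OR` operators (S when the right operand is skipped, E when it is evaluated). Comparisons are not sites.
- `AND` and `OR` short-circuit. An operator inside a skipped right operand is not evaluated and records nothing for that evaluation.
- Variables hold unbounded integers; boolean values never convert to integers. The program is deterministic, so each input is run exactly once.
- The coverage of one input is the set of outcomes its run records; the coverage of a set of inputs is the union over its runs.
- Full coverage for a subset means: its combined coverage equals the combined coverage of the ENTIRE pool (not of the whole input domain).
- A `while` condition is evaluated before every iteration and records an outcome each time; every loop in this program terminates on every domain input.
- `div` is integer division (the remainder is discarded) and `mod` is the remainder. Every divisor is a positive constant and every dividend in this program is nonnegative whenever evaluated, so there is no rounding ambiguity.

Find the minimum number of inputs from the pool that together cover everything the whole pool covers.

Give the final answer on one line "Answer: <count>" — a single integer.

test 1 (d=-4, n=1) hits B1=T, B1=F, B2=T, B2=F, B3=F, B4=E, B5=F, B6=S, B7=T, B8=S, B9=F, B10=T
test 2 (d=9, n=5) hits B1=T, B1=F, B2=T, B2=F, B3=T, B4=S, B7=F, B8=E, B9=F, B10=F
test 3 (d=2, n=5) hits B1=T, B1=F, B2=T, B2=F, B3=T, B4=S, B7=T, B8=S, B9=F, B10=F
test 4 (d=-2, n=4) hits B1=T, B1=F, B2=T, B2=F, B3=T, B4=E, B7=T, B8=S, B9=F, B10=F
pool-wide coverage (17 outcomes): B1=T, B1=F, B2=T, B2=F, B3=T, B3=F, B4=S, B4=E, B5=F, B6=S, B7=T, B7=F, B8=S, B8=E, B9=F, B10=T, B10=F
no size-1 subset reaches all 17 outcomes (best union: 12/17)
the canonical winner is {1, 2}: size 2, full 17-outcome coverage, earliest index list among size-2 covers

Answer: 2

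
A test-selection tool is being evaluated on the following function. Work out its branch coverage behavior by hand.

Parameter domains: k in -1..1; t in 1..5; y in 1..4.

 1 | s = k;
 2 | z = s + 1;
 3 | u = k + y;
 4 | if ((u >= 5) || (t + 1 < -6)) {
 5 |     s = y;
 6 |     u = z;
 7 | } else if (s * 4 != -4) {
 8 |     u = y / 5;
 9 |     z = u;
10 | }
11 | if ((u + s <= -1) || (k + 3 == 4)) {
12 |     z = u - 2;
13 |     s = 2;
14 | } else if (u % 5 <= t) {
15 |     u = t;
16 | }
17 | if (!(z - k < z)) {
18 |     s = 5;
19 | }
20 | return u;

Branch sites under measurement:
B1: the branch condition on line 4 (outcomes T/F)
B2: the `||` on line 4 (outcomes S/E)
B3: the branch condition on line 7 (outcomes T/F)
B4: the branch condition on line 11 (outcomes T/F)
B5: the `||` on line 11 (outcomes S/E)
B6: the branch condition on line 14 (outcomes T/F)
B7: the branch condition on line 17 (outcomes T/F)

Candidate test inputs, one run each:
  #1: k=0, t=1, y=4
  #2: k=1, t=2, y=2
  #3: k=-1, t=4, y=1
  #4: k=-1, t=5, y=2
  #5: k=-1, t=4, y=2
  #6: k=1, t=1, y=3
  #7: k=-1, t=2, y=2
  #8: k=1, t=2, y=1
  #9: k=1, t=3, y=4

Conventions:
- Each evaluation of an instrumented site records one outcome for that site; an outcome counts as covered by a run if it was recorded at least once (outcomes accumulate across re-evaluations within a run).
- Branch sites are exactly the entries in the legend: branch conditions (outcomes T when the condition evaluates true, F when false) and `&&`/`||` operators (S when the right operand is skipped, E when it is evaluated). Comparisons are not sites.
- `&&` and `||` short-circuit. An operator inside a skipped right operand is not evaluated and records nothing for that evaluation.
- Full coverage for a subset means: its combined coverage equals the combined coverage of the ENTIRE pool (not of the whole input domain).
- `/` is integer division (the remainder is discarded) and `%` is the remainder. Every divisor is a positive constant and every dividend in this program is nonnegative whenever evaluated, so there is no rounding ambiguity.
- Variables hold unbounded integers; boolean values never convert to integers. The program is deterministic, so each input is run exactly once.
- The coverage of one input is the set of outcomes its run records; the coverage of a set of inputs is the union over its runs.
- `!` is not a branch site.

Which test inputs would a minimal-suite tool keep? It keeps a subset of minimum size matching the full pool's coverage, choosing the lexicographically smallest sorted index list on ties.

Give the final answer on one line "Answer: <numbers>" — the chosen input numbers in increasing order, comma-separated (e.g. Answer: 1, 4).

run #1 (k=0, t=1, y=4) runs B2->E, B1->F, B3->T, B5->E, B4->F, B6->T, B7->T; records B1=F, B2=E, B3=T, B4=F, B5=E, B6=T, B7=T
run #2 (k=1, t=2, y=2) runs B2->E, B1->F, B3->T, B5->E, B4->T, B7->F; records B1=F, B2=E, B3=T, B4=T, B5=E, B7=F
run #3 (k=-1, t=4, y=1) runs B2->E, B1->F, B3->F, B5->S, B4->T, B7->T; records B1=F, B2=E, B3=F, B4=T, B5=S, B7=T
run #4 (k=-1, t=5, y=2) runs B2->E, B1->F, B3->F, B5->E, B4->F, B6->T, B7->T; records B1=F, B2=E, B3=F, B4=F, B5=E, B6=T, B7=T
run #5 (k=-1, t=4, y=2) runs B2->E, B1->F, B3->F, B5->E, B4->F, B6->T, B7->T; records B1=F, B2=E, B3=F, B4=F, B5=E, B6=T, B7=T
run #6 (k=1, t=1, y=3) runs B2->E, B1->F, B3->T, B5->E, B4->T, B7->F; records B1=F, B2=E, B3=T, B4=T, B5=E, B7=F
run #7 (k=-1, t=2, y=2) runs B2->E, B1->F, B3->F, B5->E, B4->F, B6->T, B7->T; records B1=F, B2=E, B3=F, B4=F, B5=E, B6=T, B7=T
run #8 (k=1, t=2, y=1) runs B2->E, B1->F, B3->T, B5->E, B4->T, B7->F; records B1=F, B2=E, B3=T, B4=T, B5=E, B7=F
run #9 (k=1, t=3, y=4) runs B2->S, B1->T, B5->E, B4->T, B7->F; records B1=T, B2=S, B4=T, B5=E, B7=F
the full pool covers 13 outcomes: B1=T, B1=F, B2=S, B2=E, B3=T, B3=F, B4=T, B4=F, B5=S, B5=E, B6=T, B7=T, B7=F
every size-1 subset falls short of the 13 outcomes (best: 7/13)
every size-2 subset falls short of the 13 outcomes (best: 11/13)
inputs {1, 3, 9} (size 3) cover everything; no size-3 subset with a lexicographically smaller index list covers all 13

Answer: 1, 3, 9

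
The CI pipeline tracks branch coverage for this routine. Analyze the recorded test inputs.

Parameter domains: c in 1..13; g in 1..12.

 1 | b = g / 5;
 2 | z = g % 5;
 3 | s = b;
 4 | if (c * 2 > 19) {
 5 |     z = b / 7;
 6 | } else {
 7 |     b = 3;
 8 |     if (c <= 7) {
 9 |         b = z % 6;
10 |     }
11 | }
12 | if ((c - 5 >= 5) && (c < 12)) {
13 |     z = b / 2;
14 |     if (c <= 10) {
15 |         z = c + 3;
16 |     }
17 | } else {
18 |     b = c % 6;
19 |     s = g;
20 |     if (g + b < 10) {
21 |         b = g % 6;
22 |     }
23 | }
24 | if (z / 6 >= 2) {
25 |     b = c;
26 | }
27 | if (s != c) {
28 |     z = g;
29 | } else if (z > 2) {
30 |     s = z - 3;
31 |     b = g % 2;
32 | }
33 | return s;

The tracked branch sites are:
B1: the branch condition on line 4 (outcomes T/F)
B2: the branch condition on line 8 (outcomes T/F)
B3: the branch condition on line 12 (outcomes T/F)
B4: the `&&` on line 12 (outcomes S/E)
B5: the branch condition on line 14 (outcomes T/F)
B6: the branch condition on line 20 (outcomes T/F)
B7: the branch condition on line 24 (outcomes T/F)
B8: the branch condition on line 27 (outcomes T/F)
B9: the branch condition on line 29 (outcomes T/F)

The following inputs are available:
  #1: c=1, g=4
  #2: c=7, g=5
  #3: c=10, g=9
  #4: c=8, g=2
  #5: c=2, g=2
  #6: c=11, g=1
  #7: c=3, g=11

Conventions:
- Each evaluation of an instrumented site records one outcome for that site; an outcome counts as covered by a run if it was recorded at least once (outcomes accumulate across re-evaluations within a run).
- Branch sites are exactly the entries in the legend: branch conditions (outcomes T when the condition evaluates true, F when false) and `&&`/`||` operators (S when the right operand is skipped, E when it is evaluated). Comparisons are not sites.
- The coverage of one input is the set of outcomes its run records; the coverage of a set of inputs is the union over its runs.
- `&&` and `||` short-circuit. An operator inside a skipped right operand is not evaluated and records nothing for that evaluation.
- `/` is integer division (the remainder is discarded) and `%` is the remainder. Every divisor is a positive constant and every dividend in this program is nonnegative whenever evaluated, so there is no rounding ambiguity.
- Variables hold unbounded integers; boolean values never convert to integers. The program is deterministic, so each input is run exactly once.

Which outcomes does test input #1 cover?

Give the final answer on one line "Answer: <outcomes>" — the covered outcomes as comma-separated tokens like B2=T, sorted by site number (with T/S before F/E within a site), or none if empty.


Event log for input #1 (c=1, g=4):
  B1->F, B2->T, B4->S, B3->F, B6->T, B7->F, B8->T
as a set, this run covers: B1=F, B2=T, B3=F, B4=S, B6=T, B7=F, B8=T
Answer: B1=F, B2=T, B3=F, B4=S, B6=T, B7=F, B8=T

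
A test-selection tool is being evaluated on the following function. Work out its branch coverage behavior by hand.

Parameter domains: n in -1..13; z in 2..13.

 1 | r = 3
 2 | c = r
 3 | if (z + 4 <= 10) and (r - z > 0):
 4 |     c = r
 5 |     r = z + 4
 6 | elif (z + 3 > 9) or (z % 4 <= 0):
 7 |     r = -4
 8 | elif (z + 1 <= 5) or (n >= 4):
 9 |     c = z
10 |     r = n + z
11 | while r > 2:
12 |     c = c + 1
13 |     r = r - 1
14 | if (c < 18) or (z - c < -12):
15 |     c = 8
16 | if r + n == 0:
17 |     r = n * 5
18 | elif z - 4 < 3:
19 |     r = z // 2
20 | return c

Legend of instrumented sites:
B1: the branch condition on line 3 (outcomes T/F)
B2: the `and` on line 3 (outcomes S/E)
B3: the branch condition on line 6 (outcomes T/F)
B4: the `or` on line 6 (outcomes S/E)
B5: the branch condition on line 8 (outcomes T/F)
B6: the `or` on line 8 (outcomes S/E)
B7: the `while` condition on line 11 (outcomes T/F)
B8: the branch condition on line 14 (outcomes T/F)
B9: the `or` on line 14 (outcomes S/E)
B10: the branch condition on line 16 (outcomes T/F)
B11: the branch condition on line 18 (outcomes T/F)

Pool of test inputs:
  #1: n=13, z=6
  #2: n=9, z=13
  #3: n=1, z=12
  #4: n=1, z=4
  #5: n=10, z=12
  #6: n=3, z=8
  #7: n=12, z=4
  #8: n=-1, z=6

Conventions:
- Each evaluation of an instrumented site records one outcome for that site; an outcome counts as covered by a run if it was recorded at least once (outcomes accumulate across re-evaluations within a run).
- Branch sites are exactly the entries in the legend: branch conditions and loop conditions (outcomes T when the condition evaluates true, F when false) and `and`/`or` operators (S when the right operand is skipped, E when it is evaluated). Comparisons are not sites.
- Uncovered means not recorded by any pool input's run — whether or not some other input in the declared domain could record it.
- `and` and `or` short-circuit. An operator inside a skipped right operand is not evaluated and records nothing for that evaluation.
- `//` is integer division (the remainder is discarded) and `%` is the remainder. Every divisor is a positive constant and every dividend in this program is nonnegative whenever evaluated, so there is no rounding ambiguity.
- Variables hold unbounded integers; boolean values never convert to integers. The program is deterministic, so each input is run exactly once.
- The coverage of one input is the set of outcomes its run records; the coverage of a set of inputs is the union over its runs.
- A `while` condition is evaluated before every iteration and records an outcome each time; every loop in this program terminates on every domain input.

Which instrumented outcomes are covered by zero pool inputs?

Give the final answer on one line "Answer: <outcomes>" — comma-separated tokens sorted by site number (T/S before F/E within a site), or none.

input #1 (n=13, z=6): covers B1=F, B2=E, B3=F, B4=E, B5=T, B6=E, B7=T, B7=F, B8=T, B9=E, B10=F, B11=T
input #2 (n=9, z=13): covers B1=F, B2=S, B3=T, B4=S, B7=F, B8=T, B9=S, B10=F, B11=F
input #3 (n=1, z=12): covers B1=F, B2=S, B3=T, B4=S, B7=F, B8=T, B9=S, B10=F, B11=F
input #4 (n=1, z=4): covers B1=F, B2=E, B3=T, B4=E, B7=F, B8=T, B9=S, B10=F, B11=T
input #5 (n=10, z=12): covers B1=F, B2=S, B3=T, B4=S, B7=F, B8=T, B9=S, B10=F, B11=F
input #6 (n=3, z=8): covers B1=F, B2=S, B3=T, B4=S, B7=F, B8=T, B9=S, B10=F, B11=F
input #7 (n=12, z=4): covers B1=F, B2=E, B3=T, B4=E, B7=F, B8=T, B9=S, B10=F, B11=T
input #8 (n=-1, z=6): covers B1=F, B2=E, B3=F, B4=E, B5=F, B6=E, B7=T, B7=F, B8=T, B9=S, B10=F, B11=T
union over the pool: B1=F, B2=S, B2=E, B3=T, B3=F, B4=S, B4=E, B5=T, B5=F, B6=E, B7=T, B7=F, B8=T, B9=S, B9=E, B10=F, B11=T, B11=F
uncovered (4 of 22): B1=T, B6=S, B8=F, B10=T

Answer: B1=T, B6=S, B8=F, B10=T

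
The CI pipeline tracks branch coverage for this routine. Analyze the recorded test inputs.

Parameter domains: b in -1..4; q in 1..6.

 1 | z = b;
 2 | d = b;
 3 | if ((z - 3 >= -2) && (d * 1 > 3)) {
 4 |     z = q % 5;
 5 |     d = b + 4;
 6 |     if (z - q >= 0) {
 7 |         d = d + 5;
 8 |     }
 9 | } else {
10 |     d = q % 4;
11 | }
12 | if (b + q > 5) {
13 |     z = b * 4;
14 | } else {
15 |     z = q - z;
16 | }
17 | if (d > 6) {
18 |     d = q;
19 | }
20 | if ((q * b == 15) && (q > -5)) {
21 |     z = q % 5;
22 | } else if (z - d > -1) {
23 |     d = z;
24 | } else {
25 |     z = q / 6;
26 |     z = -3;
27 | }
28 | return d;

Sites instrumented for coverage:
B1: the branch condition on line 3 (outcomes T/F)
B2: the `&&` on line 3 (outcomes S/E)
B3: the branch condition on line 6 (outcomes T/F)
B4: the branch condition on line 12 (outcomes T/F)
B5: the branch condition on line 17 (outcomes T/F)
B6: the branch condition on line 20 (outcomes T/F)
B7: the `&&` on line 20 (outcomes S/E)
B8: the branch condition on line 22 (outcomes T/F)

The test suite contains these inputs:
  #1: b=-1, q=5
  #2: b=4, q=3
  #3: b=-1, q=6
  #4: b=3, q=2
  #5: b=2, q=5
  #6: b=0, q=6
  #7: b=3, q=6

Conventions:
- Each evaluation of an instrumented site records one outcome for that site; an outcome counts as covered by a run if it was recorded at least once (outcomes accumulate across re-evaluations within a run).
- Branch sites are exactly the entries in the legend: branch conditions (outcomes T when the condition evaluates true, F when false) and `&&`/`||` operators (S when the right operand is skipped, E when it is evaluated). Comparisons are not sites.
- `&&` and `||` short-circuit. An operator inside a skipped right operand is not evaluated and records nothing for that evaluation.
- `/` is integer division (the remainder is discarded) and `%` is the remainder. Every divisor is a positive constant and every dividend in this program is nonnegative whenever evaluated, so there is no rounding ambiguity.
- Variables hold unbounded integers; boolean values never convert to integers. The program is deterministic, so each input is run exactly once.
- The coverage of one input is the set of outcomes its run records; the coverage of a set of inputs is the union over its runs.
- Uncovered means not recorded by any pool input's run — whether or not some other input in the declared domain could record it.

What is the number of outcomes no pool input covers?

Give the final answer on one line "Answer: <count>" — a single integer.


test 1 (b=-1, q=5) fires B2->S, B1->F, B4->F, B5->F, B7->S, B6->F, B8->T; hits B1=F, B2=S, B4=F, B5=F, B6=F, B7=S, B8=T
test 2 (b=4, q=3) fires B2->E, B1->T, B3->T, B4->T, B5->T, B7->S, B6->F, B8->T; hits B1=T, B2=E, B3=T, B4=T, B5=T, B6=F, B7=S, B8=T
test 3 (b=-1, q=6) fires B2->S, B1->F, B4->F, B5->F, B7->S, B6->F, B8->T; hits B1=F, B2=S, B4=F, B5=F, B6=F, B7=S, B8=T
test 4 (b=3, q=2) fires B2->E, B1->F, B4->F, B5->F, B7->S, B6->F, B8->F; hits B1=F, B2=E, B4=F, B5=F, B6=F, B7=S, B8=F
test 5 (b=2, q=5) fires B2->E, B1->F, B4->T, B5->F, B7->S, B6->F, B8->T; hits B1=F, B2=E, B4=T, B5=F, B6=F, B7=S, B8=T
test 6 (b=0, q=6) fires B2->S, B1->F, B4->T, B5->F, B7->S, B6->F, B8->F; hits B1=F, B2=S, B4=T, B5=F, B6=F, B7=S, B8=F
test 7 (b=3, q=6) fires B2->E, B1->F, B4->T, B5->F, B7->S, B6->F, B8->T; hits B1=F, B2=E, B4=T, B5=F, B6=F, B7=S, B8=T
union over the pool: B1=T, B1=F, B2=S, B2=E, B3=T, B4=T, B4=F, B5=T, B5=F, B6=F, B7=S, B8=T, B8=F
uncovered (3 of 16): B3=F, B6=T, B7=E
Answer: 3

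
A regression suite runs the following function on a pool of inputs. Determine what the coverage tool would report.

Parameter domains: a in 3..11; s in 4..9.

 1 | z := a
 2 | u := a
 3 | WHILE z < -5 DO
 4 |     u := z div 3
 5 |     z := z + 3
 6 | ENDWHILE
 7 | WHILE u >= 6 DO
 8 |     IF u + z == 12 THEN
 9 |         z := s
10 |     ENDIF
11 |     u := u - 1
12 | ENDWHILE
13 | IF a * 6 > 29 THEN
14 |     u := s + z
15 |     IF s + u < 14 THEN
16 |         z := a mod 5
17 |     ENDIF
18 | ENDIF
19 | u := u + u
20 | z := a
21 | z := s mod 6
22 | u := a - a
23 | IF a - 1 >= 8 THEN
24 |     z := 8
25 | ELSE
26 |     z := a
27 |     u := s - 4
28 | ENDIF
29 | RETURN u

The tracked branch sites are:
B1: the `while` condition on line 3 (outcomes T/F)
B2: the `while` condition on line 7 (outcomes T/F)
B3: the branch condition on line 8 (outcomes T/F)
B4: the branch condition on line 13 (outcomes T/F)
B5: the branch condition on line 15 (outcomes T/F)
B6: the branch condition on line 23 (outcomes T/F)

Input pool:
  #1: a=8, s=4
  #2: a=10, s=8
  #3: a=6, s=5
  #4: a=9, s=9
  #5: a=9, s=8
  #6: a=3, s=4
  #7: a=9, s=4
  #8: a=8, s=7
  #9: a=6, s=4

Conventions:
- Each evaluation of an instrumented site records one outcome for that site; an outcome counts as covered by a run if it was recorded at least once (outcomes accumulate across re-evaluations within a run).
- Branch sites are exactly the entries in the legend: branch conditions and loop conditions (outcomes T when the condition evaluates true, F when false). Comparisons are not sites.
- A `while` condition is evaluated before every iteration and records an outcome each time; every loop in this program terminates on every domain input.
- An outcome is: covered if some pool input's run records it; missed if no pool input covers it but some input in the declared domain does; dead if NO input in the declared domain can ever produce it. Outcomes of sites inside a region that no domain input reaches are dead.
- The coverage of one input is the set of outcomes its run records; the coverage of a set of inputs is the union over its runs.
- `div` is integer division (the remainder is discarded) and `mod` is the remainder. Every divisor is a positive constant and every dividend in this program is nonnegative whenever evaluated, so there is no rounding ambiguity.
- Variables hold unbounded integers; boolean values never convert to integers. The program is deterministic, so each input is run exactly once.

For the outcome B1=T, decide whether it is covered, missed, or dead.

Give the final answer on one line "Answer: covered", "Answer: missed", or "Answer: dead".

no pool input records B1=T
checking all 54 inputs in the declared domain: B1=T is never recorded -> dead

Answer: dead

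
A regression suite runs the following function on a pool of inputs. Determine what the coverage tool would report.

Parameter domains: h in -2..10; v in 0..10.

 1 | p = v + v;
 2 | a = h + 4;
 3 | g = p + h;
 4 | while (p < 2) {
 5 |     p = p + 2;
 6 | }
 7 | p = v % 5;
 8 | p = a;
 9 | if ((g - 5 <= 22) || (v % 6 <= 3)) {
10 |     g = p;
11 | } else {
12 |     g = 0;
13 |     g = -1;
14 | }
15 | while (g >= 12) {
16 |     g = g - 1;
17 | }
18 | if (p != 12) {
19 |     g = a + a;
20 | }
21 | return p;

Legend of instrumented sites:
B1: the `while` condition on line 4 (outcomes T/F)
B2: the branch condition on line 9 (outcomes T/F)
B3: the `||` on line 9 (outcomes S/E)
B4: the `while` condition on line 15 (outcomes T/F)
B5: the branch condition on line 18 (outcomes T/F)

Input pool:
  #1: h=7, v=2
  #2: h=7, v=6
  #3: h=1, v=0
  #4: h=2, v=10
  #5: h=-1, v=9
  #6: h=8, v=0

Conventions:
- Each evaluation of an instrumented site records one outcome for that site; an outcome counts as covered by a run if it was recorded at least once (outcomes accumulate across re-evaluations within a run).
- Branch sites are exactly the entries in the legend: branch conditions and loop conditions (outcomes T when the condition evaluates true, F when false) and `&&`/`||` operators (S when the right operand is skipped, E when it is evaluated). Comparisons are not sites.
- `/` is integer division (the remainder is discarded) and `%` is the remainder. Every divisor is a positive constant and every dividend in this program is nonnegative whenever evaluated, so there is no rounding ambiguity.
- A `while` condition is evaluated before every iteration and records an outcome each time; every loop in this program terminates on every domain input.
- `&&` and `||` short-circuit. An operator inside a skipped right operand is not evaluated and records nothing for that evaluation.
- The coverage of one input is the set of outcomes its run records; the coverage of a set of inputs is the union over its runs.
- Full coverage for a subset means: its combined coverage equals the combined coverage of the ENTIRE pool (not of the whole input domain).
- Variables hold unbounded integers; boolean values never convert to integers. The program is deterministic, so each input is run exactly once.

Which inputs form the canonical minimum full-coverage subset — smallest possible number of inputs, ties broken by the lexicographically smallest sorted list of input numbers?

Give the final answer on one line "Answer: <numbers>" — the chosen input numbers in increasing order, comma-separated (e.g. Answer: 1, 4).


#1 (h=7, v=2) -> B1->F, B3->S, B2->T, B4->F, B5->T; covered: B1=F, B2=T, B3=S, B4=F, B5=T
#2 (h=7, v=6) -> B1->F, B3->S, B2->T, B4->F, B5->T; covered: B1=F, B2=T, B3=S, B4=F, B5=T
#3 (h=1, v=0) -> B1->T, B1->F, B3->S, B2->T, B4->F, B5->T; covered: B1=T, B1=F, B2=T, B3=S, B4=F, B5=T
#4 (h=2, v=10) -> B1->F, B3->S, B2->T, B4->F, B5->T; covered: B1=F, B2=T, B3=S, B4=F, B5=T
#5 (h=-1, v=9) -> B1->F, B3->S, B2->T, B4->F, B5->T; covered: B1=F, B2=T, B3=S, B4=F, B5=T
#6 (h=8, v=0) -> B1->T, B1->F, B3->S, B2->T, B4->T, B4->F, B5->F; covered: B1=T, B1=F, B2=T, B3=S, B4=T, B4=F, B5=F
the full pool covers 8 outcomes: B1=T, B1=F, B2=T, B3=S, B4=T, B4=F, B5=T, B5=F
size 1 is not enough: best union over all size-1 subsets is 7/8
the canonical winner is {1, 6}: size 2, full 8-outcome coverage, earliest index list among size-2 covers
Answer: 1, 6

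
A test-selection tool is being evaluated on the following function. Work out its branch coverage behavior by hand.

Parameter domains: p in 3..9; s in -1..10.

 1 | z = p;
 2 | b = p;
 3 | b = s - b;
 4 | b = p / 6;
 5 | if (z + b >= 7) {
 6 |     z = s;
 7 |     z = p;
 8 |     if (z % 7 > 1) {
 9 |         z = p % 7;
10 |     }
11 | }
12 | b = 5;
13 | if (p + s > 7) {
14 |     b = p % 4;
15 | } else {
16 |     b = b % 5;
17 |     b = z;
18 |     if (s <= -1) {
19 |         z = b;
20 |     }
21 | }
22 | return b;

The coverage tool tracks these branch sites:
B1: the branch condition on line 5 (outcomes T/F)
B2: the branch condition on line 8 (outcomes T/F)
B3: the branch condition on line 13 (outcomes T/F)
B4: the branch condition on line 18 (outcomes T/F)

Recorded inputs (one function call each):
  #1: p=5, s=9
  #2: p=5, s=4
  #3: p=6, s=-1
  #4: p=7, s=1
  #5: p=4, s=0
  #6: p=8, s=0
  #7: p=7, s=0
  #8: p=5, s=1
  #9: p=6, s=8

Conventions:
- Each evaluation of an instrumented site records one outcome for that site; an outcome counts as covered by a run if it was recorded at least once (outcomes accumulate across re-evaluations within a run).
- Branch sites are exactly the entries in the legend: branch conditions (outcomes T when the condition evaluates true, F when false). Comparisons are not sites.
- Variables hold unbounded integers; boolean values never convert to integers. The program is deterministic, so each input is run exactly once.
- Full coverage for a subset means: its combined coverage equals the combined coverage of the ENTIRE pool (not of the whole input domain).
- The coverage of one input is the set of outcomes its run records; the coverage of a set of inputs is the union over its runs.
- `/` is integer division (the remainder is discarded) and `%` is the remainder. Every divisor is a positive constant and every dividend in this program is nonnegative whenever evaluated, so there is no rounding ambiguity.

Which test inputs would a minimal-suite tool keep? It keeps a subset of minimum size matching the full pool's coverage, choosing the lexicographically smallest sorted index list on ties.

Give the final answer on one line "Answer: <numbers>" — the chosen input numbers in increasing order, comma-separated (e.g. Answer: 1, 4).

run #1 (p=5, s=9) runs B1->F, B3->T; records B1=F, B3=T
run #2 (p=5, s=4) runs B1->F, B3->T; records B1=F, B3=T
run #3 (p=6, s=-1) runs B1->T, B2->T, B3->F, B4->T; records B1=T, B2=T, B3=F, B4=T
run #4 (p=7, s=1) runs B1->T, B2->F, B3->T; records B1=T, B2=F, B3=T
run #5 (p=4, s=0) runs B1->F, B3->F, B4->F; records B1=F, B3=F, B4=F
run #6 (p=8, s=0) runs B1->T, B2->F, B3->T; records B1=T, B2=F, B3=T
run #7 (p=7, s=0) runs B1->T, B2->F, B3->F, B4->F; records B1=T, B2=F, B3=F, B4=F
run #8 (p=5, s=1) runs B1->F, B3->F, B4->F; records B1=F, B3=F, B4=F
run #9 (p=6, s=8) runs B1->T, B2->T, B3->T; records B1=T, B2=T, B3=T
together the pool reaches 8 outcomes: B1=T, B1=F, B2=T, B2=F, B3=T, B3=F, B4=T, B4=F
no size-1 subset reaches all 8 outcomes (best union: 4/8)
no size-2 subset reaches all 8 outcomes (best union: 6/8)
inputs {1, 3, 7} (size 3) cover everything; no size-3 subset with a lexicographically smaller index list covers all 8

Answer: 1, 3, 7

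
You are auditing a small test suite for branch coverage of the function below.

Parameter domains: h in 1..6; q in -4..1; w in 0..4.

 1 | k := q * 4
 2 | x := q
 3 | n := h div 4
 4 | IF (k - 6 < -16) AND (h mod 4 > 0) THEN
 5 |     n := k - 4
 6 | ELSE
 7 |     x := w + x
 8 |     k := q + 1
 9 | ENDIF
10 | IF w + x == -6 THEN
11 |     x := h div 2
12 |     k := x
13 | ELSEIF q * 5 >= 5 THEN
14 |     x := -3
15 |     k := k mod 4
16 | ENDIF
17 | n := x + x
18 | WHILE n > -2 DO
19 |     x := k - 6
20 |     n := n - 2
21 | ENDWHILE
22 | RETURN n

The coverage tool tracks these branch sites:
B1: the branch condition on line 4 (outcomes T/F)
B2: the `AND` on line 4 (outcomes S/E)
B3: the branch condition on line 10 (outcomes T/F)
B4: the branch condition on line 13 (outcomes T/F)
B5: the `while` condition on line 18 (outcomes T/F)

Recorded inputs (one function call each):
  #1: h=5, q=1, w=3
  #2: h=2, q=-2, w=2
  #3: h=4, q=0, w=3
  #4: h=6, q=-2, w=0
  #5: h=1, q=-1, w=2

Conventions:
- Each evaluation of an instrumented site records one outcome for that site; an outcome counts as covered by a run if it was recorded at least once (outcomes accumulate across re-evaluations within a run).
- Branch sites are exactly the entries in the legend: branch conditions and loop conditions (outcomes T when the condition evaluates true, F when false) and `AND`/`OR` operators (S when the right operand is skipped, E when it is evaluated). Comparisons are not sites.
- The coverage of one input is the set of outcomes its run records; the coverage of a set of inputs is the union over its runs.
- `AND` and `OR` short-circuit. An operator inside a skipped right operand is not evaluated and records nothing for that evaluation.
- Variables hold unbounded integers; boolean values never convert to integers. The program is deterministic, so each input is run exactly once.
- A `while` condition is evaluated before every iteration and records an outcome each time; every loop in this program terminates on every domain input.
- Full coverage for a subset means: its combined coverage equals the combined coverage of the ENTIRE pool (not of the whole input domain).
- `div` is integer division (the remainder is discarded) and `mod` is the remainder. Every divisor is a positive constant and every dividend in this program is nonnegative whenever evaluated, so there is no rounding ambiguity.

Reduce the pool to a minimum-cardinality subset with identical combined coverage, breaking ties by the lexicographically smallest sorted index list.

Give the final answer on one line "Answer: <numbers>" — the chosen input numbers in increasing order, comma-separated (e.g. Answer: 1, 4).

input #1, h=5, q=1, w=3: outcomes B1=F, B2=S, B3=F, B4=T, B5=F
input #2, h=2, q=-2, w=2: outcomes B1=F, B2=S, B3=F, B4=F, B5=T, B5=F
input #3, h=4, q=0, w=3: outcomes B1=F, B2=S, B3=F, B4=F, B5=T, B5=F
input #4, h=6, q=-2, w=0: outcomes B1=F, B2=S, B3=F, B4=F, B5=F
input #5, h=1, q=-1, w=2: outcomes B1=F, B2=S, B3=F, B4=F, B5=T, B5=F
the full pool covers 7 outcomes: B1=F, B2=S, B3=F, B4=T, B4=F, B5=T, B5=F
every size-1 subset falls short of the 7 outcomes (best: 6/7)
at size 2, {1, 2} reaches all 7 outcomes; every lexicographically earlier size-2 subset fails

Answer: 1, 2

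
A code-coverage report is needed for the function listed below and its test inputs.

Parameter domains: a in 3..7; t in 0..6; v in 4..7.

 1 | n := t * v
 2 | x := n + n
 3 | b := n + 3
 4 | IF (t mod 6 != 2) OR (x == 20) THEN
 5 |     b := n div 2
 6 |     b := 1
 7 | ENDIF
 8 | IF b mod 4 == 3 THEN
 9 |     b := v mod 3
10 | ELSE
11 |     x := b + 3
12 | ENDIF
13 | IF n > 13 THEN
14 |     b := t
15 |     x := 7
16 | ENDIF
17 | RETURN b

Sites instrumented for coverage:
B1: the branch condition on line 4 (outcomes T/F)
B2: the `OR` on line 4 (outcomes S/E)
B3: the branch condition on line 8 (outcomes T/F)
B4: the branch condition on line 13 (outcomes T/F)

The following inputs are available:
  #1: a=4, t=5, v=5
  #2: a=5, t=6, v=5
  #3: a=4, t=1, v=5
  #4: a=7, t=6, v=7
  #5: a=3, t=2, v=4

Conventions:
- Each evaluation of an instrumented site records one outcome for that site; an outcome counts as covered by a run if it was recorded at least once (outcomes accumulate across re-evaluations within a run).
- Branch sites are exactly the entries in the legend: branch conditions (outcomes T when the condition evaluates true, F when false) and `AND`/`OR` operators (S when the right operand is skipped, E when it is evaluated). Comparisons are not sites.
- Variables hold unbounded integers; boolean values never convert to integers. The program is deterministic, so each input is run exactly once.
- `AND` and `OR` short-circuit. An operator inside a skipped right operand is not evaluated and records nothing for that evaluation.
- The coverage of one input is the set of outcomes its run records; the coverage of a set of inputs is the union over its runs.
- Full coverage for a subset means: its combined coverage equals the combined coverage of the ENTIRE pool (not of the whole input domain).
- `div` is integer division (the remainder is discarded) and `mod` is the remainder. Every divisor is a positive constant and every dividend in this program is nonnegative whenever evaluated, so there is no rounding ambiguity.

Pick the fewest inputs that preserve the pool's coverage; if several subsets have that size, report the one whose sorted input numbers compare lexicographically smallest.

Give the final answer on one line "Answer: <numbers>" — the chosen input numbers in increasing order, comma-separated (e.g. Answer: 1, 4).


run #1 (a=4, t=5, v=5) records B1=T, B2=S, B3=F, B4=T
run #2 (a=5, t=6, v=5) records B1=T, B2=S, B3=F, B4=T
run #3 (a=4, t=1, v=5) records B1=T, B2=S, B3=F, B4=F
run #4 (a=7, t=6, v=7) records B1=T, B2=S, B3=F, B4=T
run #5 (a=3, t=2, v=4) records B1=F, B2=E, B3=T, B4=F
pool-wide coverage (8 outcomes): B1=T, B1=F, B2=S, B2=E, B3=T, B3=F, B4=T, B4=F
every size-1 subset falls short of the 8 outcomes (best: 4/8)
size 2: inputs {1, 5} cover all 8 outcomes, and no lexicographically smaller subset of this size does
Answer: 1, 5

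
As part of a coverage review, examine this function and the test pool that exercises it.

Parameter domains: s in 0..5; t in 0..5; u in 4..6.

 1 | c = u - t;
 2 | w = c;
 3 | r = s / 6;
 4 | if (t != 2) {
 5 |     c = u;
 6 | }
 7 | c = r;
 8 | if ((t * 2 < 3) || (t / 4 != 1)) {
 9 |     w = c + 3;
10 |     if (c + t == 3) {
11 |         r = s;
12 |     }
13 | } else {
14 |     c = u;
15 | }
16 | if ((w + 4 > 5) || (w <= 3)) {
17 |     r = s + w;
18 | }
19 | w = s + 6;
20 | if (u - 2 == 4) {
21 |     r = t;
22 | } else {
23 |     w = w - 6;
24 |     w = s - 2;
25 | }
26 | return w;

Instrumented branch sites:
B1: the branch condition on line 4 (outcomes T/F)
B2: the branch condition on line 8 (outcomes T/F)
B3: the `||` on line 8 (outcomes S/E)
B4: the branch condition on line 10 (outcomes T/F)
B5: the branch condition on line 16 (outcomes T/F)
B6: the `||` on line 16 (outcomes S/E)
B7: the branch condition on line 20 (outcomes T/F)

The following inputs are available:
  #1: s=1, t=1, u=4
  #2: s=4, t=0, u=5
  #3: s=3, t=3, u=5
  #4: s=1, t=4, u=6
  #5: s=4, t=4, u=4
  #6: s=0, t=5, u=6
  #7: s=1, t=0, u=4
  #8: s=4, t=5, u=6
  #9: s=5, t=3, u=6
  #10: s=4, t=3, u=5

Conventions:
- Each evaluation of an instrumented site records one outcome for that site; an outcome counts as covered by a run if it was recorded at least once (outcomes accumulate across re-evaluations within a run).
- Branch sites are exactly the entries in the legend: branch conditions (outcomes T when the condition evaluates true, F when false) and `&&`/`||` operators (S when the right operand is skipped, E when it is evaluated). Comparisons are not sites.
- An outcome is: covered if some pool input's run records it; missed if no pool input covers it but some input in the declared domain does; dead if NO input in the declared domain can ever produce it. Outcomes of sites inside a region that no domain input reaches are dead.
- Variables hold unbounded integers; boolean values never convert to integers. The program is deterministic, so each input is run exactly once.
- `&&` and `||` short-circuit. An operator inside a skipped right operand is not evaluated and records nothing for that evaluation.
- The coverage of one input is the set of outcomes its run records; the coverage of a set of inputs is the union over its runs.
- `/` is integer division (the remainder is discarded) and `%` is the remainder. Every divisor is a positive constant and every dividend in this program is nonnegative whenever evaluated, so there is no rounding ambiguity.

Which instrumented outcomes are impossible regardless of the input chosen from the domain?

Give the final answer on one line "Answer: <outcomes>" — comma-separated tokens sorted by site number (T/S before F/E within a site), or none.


running all 108 domain inputs and tallying outcomes:
  B5=F: unreachable across the whole domain -> dead
  reachable outcomes have witnesses, e.g. B1=T (e.g. s=0, t=0, u=4), B1=F (e.g. s=0, t=2, u=4), B2=T (e.g. s=0, t=0, u=4), B2=F (e.g. s=0, t=4, u=4)
Answer: B5=F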